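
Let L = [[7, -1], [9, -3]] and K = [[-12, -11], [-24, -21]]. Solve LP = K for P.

Since L multiplies P on the left, P = L⁻¹K.
det L = -12, so L⁻¹ = [[1/4, -1/12], [3/4, -7/12]].
P = L⁻¹K = [[1/4, -1/12], [3/4, -7/12]] · [[-12, -11], [-24, -21]] = [[-1, -1], [5, 4]].

P = [[-1, -1], [5, 4]]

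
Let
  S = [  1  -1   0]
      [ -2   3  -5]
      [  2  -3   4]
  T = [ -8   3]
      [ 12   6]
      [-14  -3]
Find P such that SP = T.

P = [[-2, 0], [6, -3], [2, -3]]

Left-multiplying both sides by S⁻¹ gives P = S⁻¹T.
det S = -1, so S⁻¹ = [[3, -4, -5], [2, -4, -5], [0, -1, -1]].
P = S⁻¹T = [[3, -4, -5], [2, -4, -5], [0, -1, -1]] · [[-8, 3], [12, 6], [-14, -3]] = [[-2, 0], [6, -3], [2, -3]].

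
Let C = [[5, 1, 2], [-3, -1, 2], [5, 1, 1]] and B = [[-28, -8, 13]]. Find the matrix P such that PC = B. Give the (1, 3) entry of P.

Right-multiplying both sides by C⁻¹ gives P = BC⁻¹.
C has determinant 2; C⁻¹ = [[-3/2, 1/2, 2], [13/2, -5/2, -8], [1, 0, -1]].
P = BC⁻¹ = [[-28, -8, 13]] · [[-3/2, 1/2, 2], [13/2, -5/2, -8], [1, 0, -1]] = [[3, 6, -5]].

-5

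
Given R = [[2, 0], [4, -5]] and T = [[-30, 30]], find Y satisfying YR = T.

Since R sits to the right of Y, Y = TR⁻¹.
det R = -10, so R⁻¹ = [[1/2, 0], [2/5, -1/5]].
Y = TR⁻¹ = [[-30, 30]] · [[1/2, 0], [2/5, -1/5]] = [[-3, -6]].

Y = [[-3, -6]]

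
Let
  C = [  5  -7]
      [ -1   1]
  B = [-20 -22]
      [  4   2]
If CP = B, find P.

Since C multiplies P on the left, P = C⁻¹B.
det C = -2; the adjugate gives C⁻¹ = [[-1/2, -7/2], [-1/2, -5/2]].
P = C⁻¹B = [[-1/2, -7/2], [-1/2, -5/2]] · [[-20, -22], [4, 2]] = [[-4, 4], [0, 6]].

P = [[-4, 4], [0, 6]]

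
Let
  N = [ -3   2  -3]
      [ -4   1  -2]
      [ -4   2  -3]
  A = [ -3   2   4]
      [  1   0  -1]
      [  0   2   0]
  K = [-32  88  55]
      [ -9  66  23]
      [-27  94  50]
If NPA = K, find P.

P = [[0, -5, -3], [4, 5, 3], [-5, -4, -2]]

Left-multiply by N⁻¹ and right-multiply by A⁻¹: P = N⁻¹KA⁻¹.
det N = 1; the adjugate gives N⁻¹ = [[1, 0, -1], [-4, -3, 6], [-4, -2, 5]].
A has determinant 2; A⁻¹ = [[1, 4, -1], [0, 0, 1/2], [1, 3, -1]].
N⁻¹K = [[-5, -6, 5], [-7, 14, 11], [11, -14, -16]].
P = (N⁻¹K)A⁻¹ = [[0, -5, -3], [4, 5, 3], [-5, -4, -2]].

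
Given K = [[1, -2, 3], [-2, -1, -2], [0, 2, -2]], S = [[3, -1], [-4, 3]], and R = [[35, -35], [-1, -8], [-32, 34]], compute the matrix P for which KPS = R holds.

P = [[0, 2], [5, 5], [1, -2]]

Left-multiply by K⁻¹ and right-multiply by S⁻¹: P = K⁻¹RS⁻¹.
det K = 2, so K⁻¹ = [[3, 1, 7/2], [-2, -1, -2], [-2, -1, -5/2]].
det S = 5, so S⁻¹ = [[3/5, 1/5], [4/5, 3/5]].
K⁻¹R = [[-8, 6], [-5, 10], [11, -7]].
P = (K⁻¹R)S⁻¹ = [[0, 2], [5, 5], [1, -2]].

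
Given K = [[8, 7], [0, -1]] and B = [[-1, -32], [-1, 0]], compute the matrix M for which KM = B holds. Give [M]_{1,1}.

-1

Left-multiplying both sides by K⁻¹ gives M = K⁻¹B.
K has determinant -8; K⁻¹ = [[1/8, 7/8], [0, -1]].
M = K⁻¹B = [[1/8, 7/8], [0, -1]] · [[-1, -32], [-1, 0]] = [[-1, -4], [1, 0]].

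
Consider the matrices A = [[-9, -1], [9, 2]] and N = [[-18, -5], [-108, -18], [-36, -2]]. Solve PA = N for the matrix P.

P = [[-1, -3], [6, -6], [6, 2]]

Since A sits to the right of P, P = NA⁻¹.
det A = -9, so A⁻¹ = [[-2/9, -1/9], [1, 1]].
P = NA⁻¹ = [[-18, -5], [-108, -18], [-36, -2]] · [[-2/9, -1/9], [1, 1]] = [[-1, -3], [6, -6], [6, 2]].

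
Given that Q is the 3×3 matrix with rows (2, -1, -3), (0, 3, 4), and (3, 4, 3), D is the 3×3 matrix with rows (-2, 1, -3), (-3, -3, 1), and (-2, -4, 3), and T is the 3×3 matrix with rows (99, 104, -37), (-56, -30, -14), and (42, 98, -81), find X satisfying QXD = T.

Isolating X: multiply by Q⁻¹ from the left and D⁻¹ from the right, so X = Q⁻¹TD⁻¹.
det Q = 1; the adjugate gives Q⁻¹ = [[-7, -9, 5], [12, 15, -8], [-9, -11, 6]].
D has determinant -1; D⁻¹ = [[5, -9, 8], [-7, 12, -11], [-6, 10, -9]].
Q⁻¹T = [[21, 32, -20], [12, 14, -6], [-23, -18, 1]].
X = (Q⁻¹T)D⁻¹ = [[1, -5, -4], [-2, 0, -4], [5, 1, 5]].

X = [[1, -5, -4], [-2, 0, -4], [5, 1, 5]]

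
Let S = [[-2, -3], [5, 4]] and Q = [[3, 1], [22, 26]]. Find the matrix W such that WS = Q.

S is on the right of W, so right-multiply by S⁻¹: W = QS⁻¹.
S has determinant 7; S⁻¹ = [[4/7, 3/7], [-5/7, -2/7]].
W = QS⁻¹ = [[3, 1], [22, 26]] · [[4/7, 3/7], [-5/7, -2/7]] = [[1, 1], [-6, 2]].

W = [[1, 1], [-6, 2]]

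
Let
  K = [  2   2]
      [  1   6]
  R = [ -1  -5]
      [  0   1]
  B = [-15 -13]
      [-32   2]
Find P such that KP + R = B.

KP = B − R = [[-14, -8], [-32, 1]].
K is on the left of P, so left-multiply by K⁻¹: P = K⁻¹(B − R).
det K = 10, so K⁻¹ = [[3/5, -1/5], [-1/10, 1/5]].
P = K⁻¹(B − R) = [[-2, -5], [-5, 1]].

P = [[-2, -5], [-5, 1]]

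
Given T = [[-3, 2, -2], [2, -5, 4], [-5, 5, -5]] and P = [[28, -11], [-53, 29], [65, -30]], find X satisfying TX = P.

X = [[-2, -1], [5, -3], [-6, 4]]

T is on the left of X, so left-multiply by T⁻¹: X = T⁻¹P.
T has determinant -5; T⁻¹ = [[-1, 0, 2/5], [2, -1, -8/5], [3, -1, -11/5]].
X = T⁻¹P = [[-1, 0, 2/5], [2, -1, -8/5], [3, -1, -11/5]] · [[28, -11], [-53, 29], [65, -30]] = [[-2, -1], [5, -3], [-6, 4]].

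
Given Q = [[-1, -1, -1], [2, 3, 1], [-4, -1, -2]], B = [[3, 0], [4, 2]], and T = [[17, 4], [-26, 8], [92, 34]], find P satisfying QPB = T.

P = [[-3, -4], [-4, 5], [4, -3]]

Left-multiply by Q⁻¹ and right-multiply by B⁻¹: P = Q⁻¹TB⁻¹.
Q has determinant -5; Q⁻¹ = [[1, 1/5, -2/5], [0, 2/5, 1/5], [-2, -3/5, 1/5]].
det B = 6; the adjugate gives B⁻¹ = [[1/3, 0], [-2/3, 1/2]].
Q⁻¹T = [[-25, -8], [8, 10], [0, -6]].
P = (Q⁻¹T)B⁻¹ = [[-3, -4], [-4, 5], [4, -3]].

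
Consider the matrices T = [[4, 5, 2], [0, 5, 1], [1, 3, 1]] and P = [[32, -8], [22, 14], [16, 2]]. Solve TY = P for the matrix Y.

Left-multiplying both sides by T⁻¹ gives Y = T⁻¹P.
det T = 3; the adjugate gives T⁻¹ = [[2/3, 1/3, -5/3], [1/3, 2/3, -4/3], [-5/3, -7/3, 20/3]].
Y = T⁻¹P = [[2/3, 1/3, -5/3], [1/3, 2/3, -4/3], [-5/3, -7/3, 20/3]] · [[32, -8], [22, 14], [16, 2]] = [[2, -4], [4, 4], [2, -6]].

Y = [[2, -4], [4, 4], [2, -6]]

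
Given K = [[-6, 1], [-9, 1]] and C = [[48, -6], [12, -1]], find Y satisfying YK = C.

Y = [[-2, -4], [1, -2]]

K is on the right of Y, so right-multiply by K⁻¹: Y = CK⁻¹.
K has determinant 3; K⁻¹ = [[1/3, -1/3], [3, -2]].
Y = CK⁻¹ = [[48, -6], [12, -1]] · [[1/3, -1/3], [3, -2]] = [[-2, -4], [1, -2]].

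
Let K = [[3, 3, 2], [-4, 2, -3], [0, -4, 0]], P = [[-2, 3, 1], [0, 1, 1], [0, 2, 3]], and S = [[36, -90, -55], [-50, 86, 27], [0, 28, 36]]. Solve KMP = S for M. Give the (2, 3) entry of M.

-2

M = K⁻¹SP⁻¹ (apply K⁻¹ on the left and P⁻¹ on the right).
det K = -4; the adjugate gives K⁻¹ = [[3, 2, 13/4], [0, 0, -1/4], [-4, -3, -9/2]].
det P = -2, so P⁻¹ = [[-1/2, 7/2, -1], [0, 3, -1], [0, -2, 1]].
K⁻¹S = [[8, -7, 6], [0, -7, -9], [6, -24, -23]].
M = (K⁻¹S)P⁻¹ = [[-4, -5, 5], [0, -3, -2], [-3, -5, -5]].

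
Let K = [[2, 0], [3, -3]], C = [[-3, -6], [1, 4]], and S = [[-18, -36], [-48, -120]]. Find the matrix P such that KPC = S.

P = [[3, 0], [-1, 4]]

Isolating P: multiply by K⁻¹ from the left and C⁻¹ from the right, so P = K⁻¹SC⁻¹.
det K = -6; the adjugate gives K⁻¹ = [[1/2, 0], [1/2, -1/3]].
det C = -6; the adjugate gives C⁻¹ = [[-2/3, -1], [1/6, 1/2]].
K⁻¹S = [[-9, -18], [7, 22]].
P = (K⁻¹S)C⁻¹ = [[3, 0], [-1, 4]].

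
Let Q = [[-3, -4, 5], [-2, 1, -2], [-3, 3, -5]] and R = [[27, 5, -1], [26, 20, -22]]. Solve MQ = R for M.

M = [[-5, 3, -6], [-6, -4, 0]]

Right-multiplying both sides by Q⁻¹ gives M = RQ⁻¹.
Q has determinant -2; Q⁻¹ = [[-1/2, 5/2, -3/2], [2, -15, 8], [3/2, -21/2, 11/2]].
M = RQ⁻¹ = [[27, 5, -1], [26, 20, -22]] · [[-1/2, 5/2, -3/2], [2, -15, 8], [3/2, -21/2, 11/2]] = [[-5, 3, -6], [-6, -4, 0]].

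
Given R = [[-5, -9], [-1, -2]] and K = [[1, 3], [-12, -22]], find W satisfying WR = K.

Since R sits to the right of W, W = KR⁻¹.
R has determinant 1; R⁻¹ = [[-2, 9], [1, -5]].
W = KR⁻¹ = [[1, 3], [-12, -22]] · [[-2, 9], [1, -5]] = [[1, -6], [2, 2]].

W = [[1, -6], [2, 2]]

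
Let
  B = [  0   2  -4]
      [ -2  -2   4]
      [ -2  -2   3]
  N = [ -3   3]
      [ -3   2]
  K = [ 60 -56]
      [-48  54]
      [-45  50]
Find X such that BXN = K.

X = [[-3, 5], [-4, -4], [2, -1]]

X = B⁻¹KN⁻¹ (apply B⁻¹ on the left and N⁻¹ on the right).
det B = -4; the adjugate gives B⁻¹ = [[-1/2, -1/2, 0], [1/2, 2, -2], [0, 1, -1]].
det N = 3, so N⁻¹ = [[2/3, -1], [1, -1]].
B⁻¹K = [[-6, 1], [24, -20], [-3, 4]].
X = (B⁻¹K)N⁻¹ = [[-3, 5], [-4, -4], [2, -1]].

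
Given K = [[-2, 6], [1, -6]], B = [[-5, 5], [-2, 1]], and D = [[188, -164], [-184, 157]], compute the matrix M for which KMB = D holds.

M = K⁻¹DB⁻¹ (apply K⁻¹ on the left and B⁻¹ on the right).
K has determinant 6; K⁻¹ = [[-1, -1], [-1/6, -1/3]].
B has determinant 5; B⁻¹ = [[1/5, -1], [2/5, -1]].
K⁻¹D = [[-4, 7], [30, -25]].
M = (K⁻¹D)B⁻¹ = [[2, -3], [-4, -5]].

M = [[2, -3], [-4, -5]]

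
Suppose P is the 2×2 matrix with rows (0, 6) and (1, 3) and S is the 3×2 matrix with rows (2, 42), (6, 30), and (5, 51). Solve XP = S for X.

P is on the right of X, so right-multiply by P⁻¹: X = SP⁻¹.
P has determinant -6; P⁻¹ = [[-1/2, 1], [1/6, 0]].
X = SP⁻¹ = [[2, 42], [6, 30], [5, 51]] · [[-1/2, 1], [1/6, 0]] = [[6, 2], [2, 6], [6, 5]].

X = [[6, 2], [2, 6], [6, 5]]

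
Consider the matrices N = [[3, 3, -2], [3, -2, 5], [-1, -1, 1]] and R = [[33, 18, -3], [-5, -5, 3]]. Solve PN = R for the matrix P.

P = [[6, 3, -6], [-2, 0, -1]]

Right-multiplying both sides by N⁻¹ gives P = RN⁻¹.
N has determinant -5; N⁻¹ = [[-3/5, 1/5, -11/5], [8/5, -1/5, 21/5], [1, 0, 3]].
P = RN⁻¹ = [[33, 18, -3], [-5, -5, 3]] · [[-3/5, 1/5, -11/5], [8/5, -1/5, 21/5], [1, 0, 3]] = [[6, 3, -6], [-2, 0, -1]].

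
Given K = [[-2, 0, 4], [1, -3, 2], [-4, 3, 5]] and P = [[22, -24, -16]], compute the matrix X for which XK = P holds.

Right-multiplying both sides by K⁻¹ gives X = PK⁻¹.
det K = 6; the adjugate gives K⁻¹ = [[-7/2, 2, 2], [-13/6, 1, 4/3], [-3/2, 1, 1]].
X = PK⁻¹ = [[22, -24, -16]] · [[-7/2, 2, 2], [-13/6, 1, 4/3], [-3/2, 1, 1]] = [[-1, 4, -4]].

X = [[-1, 4, -4]]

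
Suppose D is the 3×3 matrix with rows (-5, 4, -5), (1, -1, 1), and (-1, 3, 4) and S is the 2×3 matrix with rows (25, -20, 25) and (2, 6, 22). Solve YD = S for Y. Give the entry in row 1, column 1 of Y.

D is on the right of Y, so right-multiply by D⁻¹: Y = SD⁻¹.
det D = 5; the adjugate gives D⁻¹ = [[-7/5, -31/5, -1/5], [-1, -5, 0], [2/5, 11/5, 1/5]].
Y = SD⁻¹ = [[25, -20, 25], [2, 6, 22]] · [[-7/5, -31/5, -1/5], [-1, -5, 0], [2/5, 11/5, 1/5]] = [[-5, 0, 0], [0, 6, 4]].

-5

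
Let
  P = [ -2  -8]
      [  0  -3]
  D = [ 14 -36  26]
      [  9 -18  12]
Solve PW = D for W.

Since P multiplies W on the left, W = P⁻¹D.
P has determinant 6; P⁻¹ = [[-1/2, 4/3], [0, -1/3]].
W = P⁻¹D = [[-1/2, 4/3], [0, -1/3]] · [[14, -36, 26], [9, -18, 12]] = [[5, -6, 3], [-3, 6, -4]].

W = [[5, -6, 3], [-3, 6, -4]]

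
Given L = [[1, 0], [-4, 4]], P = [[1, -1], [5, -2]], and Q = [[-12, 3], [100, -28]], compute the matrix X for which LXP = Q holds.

Isolating X: multiply by L⁻¹ from the left and P⁻¹ from the right, so X = L⁻¹QP⁻¹.
L has determinant 4; L⁻¹ = [[1, 0], [1, 1/4]].
det P = 3; the adjugate gives P⁻¹ = [[-2/3, 1/3], [-5/3, 1/3]].
L⁻¹Q = [[-12, 3], [13, -4]].
X = (L⁻¹Q)P⁻¹ = [[3, -3], [-2, 3]].

X = [[3, -3], [-2, 3]]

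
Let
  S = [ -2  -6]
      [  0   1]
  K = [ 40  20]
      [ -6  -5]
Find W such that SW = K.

Since S multiplies W on the left, W = S⁻¹K.
det S = -2; the adjugate gives S⁻¹ = [[-1/2, -3], [0, 1]].
W = S⁻¹K = [[-1/2, -3], [0, 1]] · [[40, 20], [-6, -5]] = [[-2, 5], [-6, -5]].

W = [[-2, 5], [-6, -5]]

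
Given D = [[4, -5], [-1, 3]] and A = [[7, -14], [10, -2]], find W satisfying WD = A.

Since D sits to the right of W, W = AD⁻¹.
det D = 7, so D⁻¹ = [[3/7, 5/7], [1/7, 4/7]].
W = AD⁻¹ = [[7, -14], [10, -2]] · [[3/7, 5/7], [1/7, 4/7]] = [[1, -3], [4, 6]].

W = [[1, -3], [4, 6]]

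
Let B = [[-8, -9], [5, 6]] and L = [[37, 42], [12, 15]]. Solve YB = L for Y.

B is on the right of Y, so right-multiply by B⁻¹: Y = LB⁻¹.
det B = -3, so B⁻¹ = [[-2, -3], [5/3, 8/3]].
Y = LB⁻¹ = [[37, 42], [12, 15]] · [[-2, -3], [5/3, 8/3]] = [[-4, 1], [1, 4]].

Y = [[-4, 1], [1, 4]]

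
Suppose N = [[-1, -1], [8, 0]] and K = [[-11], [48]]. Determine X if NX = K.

Since N multiplies X on the left, X = N⁻¹K.
N has determinant 8; N⁻¹ = [[0, 1/8], [-1, -1/8]].
X = N⁻¹K = [[0, 1/8], [-1, -1/8]] · [[-11], [48]] = [[6], [5]].

X = [[6], [5]]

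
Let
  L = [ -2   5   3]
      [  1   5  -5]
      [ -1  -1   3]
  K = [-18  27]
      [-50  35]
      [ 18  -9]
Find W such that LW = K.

W = [[0, 0], [-6, 6], [4, -1]]

L is on the left of W, so left-multiply by L⁻¹: W = L⁻¹K.
L has determinant 2; L⁻¹ = [[5, -9, -20], [1, -3/2, -7/2], [2, -7/2, -15/2]].
W = L⁻¹K = [[5, -9, -20], [1, -3/2, -7/2], [2, -7/2, -15/2]] · [[-18, 27], [-50, 35], [18, -9]] = [[0, 0], [-6, 6], [4, -1]].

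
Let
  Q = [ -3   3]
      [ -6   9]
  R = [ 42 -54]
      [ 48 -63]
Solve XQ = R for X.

Since Q sits to the right of X, X = RQ⁻¹.
det Q = -9, so Q⁻¹ = [[-1, 1/3], [-2/3, 1/3]].
X = RQ⁻¹ = [[42, -54], [48, -63]] · [[-1, 1/3], [-2/3, 1/3]] = [[-6, -4], [-6, -5]].

X = [[-6, -4], [-6, -5]]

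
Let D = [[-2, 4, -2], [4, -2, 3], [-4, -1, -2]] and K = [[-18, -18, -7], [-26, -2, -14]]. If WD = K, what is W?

Right-multiplying both sides by D⁻¹ gives W = KD⁻¹.
det D = -6; the adjugate gives D⁻¹ = [[-7/6, -5/3, -4/3], [2/3, 2/3, 1/3], [2, 3, 2]].
W = KD⁻¹ = [[-18, -18, -7], [-26, -2, -14]] · [[-7/6, -5/3, -4/3], [2/3, 2/3, 1/3], [2, 3, 2]] = [[-5, -3, 4], [1, 0, 6]].

W = [[-5, -3, 4], [1, 0, 6]]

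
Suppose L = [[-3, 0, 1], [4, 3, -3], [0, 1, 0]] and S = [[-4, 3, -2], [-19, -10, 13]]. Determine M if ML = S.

M = [[4, 2, -3], [1, -4, 2]]

Since L sits to the right of M, M = SL⁻¹.
L has determinant -5; L⁻¹ = [[-3/5, -1/5, 3/5], [0, 0, 1], [-4/5, -3/5, 9/5]].
M = SL⁻¹ = [[-4, 3, -2], [-19, -10, 13]] · [[-3/5, -1/5, 3/5], [0, 0, 1], [-4/5, -3/5, 9/5]] = [[4, 2, -3], [1, -4, 2]].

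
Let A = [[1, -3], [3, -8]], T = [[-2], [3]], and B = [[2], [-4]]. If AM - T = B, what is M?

M = [[-3], [-1]]

AM = B + T = [[0], [-1]].
Left-multiplying both sides by A⁻¹ gives M = A⁻¹(B + T).
det A = 1, so A⁻¹ = [[-8, 3], [-3, 1]].
M = A⁻¹(B + T) = [[-3], [-1]].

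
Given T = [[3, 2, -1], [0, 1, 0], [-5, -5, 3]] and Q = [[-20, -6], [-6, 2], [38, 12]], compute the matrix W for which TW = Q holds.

Left-multiplying both sides by T⁻¹ gives W = T⁻¹Q.
T has determinant 4; T⁻¹ = [[3/4, -1/4, 1/4], [0, 1, 0], [5/4, 5/4, 3/4]].
W = T⁻¹Q = [[3/4, -1/4, 1/4], [0, 1, 0], [5/4, 5/4, 3/4]] · [[-20, -6], [-6, 2], [38, 12]] = [[-4, -2], [-6, 2], [-4, 4]].

W = [[-4, -2], [-6, 2], [-4, 4]]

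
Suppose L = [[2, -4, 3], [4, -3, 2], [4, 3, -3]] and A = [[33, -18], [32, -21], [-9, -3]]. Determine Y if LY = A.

Since L multiplies Y on the left, Y = L⁻¹A.
det L = -2; the adjugate gives L⁻¹ = [[-3/2, 3/2, -1/2], [-10, 9, -4], [-12, 11, -5]].
Y = L⁻¹A = [[-3/2, 3/2, -1/2], [-10, 9, -4], [-12, 11, -5]] · [[33, -18], [32, -21], [-9, -3]] = [[3, -3], [-6, 3], [1, 0]].

Y = [[3, -3], [-6, 3], [1, 0]]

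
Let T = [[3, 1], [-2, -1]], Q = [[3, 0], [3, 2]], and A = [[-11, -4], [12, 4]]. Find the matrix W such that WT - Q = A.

WT = A + Q = [[-8, -4], [15, 6]].
T is on the right of W, so right-multiply by T⁻¹: W = (A + Q)T⁻¹.
T has determinant -1; T⁻¹ = [[1, 1], [-2, -3]].
W = (A + Q)T⁻¹ = [[0, 4], [3, -3]].

W = [[0, 4], [3, -3]]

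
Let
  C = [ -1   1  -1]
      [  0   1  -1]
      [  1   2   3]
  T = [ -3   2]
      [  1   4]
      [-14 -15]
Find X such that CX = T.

Since C multiplies X on the left, X = C⁻¹T.
det C = -5, so C⁻¹ = [[-1, 1, 0], [1/5, 2/5, 1/5], [1/5, -3/5, 1/5]].
X = C⁻¹T = [[-1, 1, 0], [1/5, 2/5, 1/5], [1/5, -3/5, 1/5]] · [[-3, 2], [1, 4], [-14, -15]] = [[4, 2], [-3, -1], [-4, -5]].

X = [[4, 2], [-3, -1], [-4, -5]]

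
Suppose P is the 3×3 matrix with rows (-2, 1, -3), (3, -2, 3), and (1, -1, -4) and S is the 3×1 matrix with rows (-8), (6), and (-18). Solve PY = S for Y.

Y = [[-2], [0], [4]]

Left-multiplying both sides by P⁻¹ gives Y = P⁻¹S.
det P = -4, so P⁻¹ = [[-11/4, -7/4, 3/4], [-15/4, -11/4, 3/4], [1/4, 1/4, -1/4]].
Y = P⁻¹S = [[-11/4, -7/4, 3/4], [-15/4, -11/4, 3/4], [1/4, 1/4, -1/4]] · [[-8], [6], [-18]] = [[-2], [0], [4]].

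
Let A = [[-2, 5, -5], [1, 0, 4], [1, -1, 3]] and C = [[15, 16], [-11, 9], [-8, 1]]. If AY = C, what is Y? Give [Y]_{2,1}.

Left-multiplying both sides by A⁻¹ gives Y = A⁻¹C.
det A = 2; the adjugate gives A⁻¹ = [[2, -5, 10], [1/2, -1/2, 3/2], [-1/2, 3/2, -5/2]].
Y = A⁻¹C = [[2, -5, 10], [1/2, -1/2, 3/2], [-1/2, 3/2, -5/2]] · [[15, 16], [-11, 9], [-8, 1]] = [[5, -3], [1, 5], [-4, 3]].

1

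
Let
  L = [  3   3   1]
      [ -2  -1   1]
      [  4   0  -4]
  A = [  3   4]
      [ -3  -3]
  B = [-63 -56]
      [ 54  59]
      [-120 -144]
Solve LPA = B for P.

P = [[-2, 5], [3, 4], [4, 1]]

Left-multiply by L⁻¹ and right-multiply by A⁻¹: P = L⁻¹BA⁻¹.
det L = 4; the adjugate gives L⁻¹ = [[1, 3, 1], [-1, -4, -5/4], [1, 3, 3/4]].
det A = 3, so A⁻¹ = [[-1, -4/3], [1, 1]].
L⁻¹B = [[-21, -23], [-3, 0], [9, 13]].
P = (L⁻¹B)A⁻¹ = [[-2, 5], [3, 4], [4, 1]].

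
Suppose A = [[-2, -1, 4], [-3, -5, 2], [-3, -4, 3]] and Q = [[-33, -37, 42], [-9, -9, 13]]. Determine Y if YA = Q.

Y = [[6, 3, 4], [3, 2, -1]]

A is on the right of Y, so right-multiply by A⁻¹: Y = QA⁻¹.
det A = -1; the adjugate gives A⁻¹ = [[7, 13, -18], [-3, -6, 8], [3, 5, -7]].
Y = QA⁻¹ = [[-33, -37, 42], [-9, -9, 13]] · [[7, 13, -18], [-3, -6, 8], [3, 5, -7]] = [[6, 3, 4], [3, 2, -1]].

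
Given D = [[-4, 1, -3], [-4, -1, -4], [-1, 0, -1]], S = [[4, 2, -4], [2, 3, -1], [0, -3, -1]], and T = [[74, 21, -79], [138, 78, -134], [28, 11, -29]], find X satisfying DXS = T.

Isolating X: multiply by D⁻¹ from the left and S⁻¹ from the right, so X = D⁻¹TS⁻¹.
D has determinant -1; D⁻¹ = [[-1, -1, 7], [0, -1, 4], [1, 1, -8]].
det S = 4; the adjugate gives S⁻¹ = [[-3/2, 7/2, 5/2], [1/2, -1, -1], [-3/2, 3, 2]].
D⁻¹T = [[-16, -22, 10], [-26, -34, 18], [-12, 11, 19]].
X = (D⁻¹T)S⁻¹ = [[-2, -4, 2], [-5, -3, 5], [-5, 4, -3]].

X = [[-2, -4, 2], [-5, -3, 5], [-5, 4, -3]]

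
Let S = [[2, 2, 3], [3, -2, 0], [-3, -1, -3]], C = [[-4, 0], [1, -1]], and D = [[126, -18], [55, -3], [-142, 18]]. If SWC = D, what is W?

W = [[-5, 3], [-1, 3], [-5, 2]]

Left-multiply by S⁻¹ and right-multiply by C⁻¹: W = S⁻¹DC⁻¹.
det S = 3, so S⁻¹ = [[2, 1, 2], [3, 1, 3], [-3, -4/3, -10/3]].
C has determinant 4; C⁻¹ = [[-1/4, 0], [-1/4, -1]].
S⁻¹D = [[23, -3], [7, -3], [22, -2]].
W = (S⁻¹D)C⁻¹ = [[-5, 3], [-1, 3], [-5, 2]].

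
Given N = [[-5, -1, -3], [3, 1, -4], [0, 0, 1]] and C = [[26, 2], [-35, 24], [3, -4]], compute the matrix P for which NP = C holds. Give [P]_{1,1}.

-6

Left-multiplying both sides by N⁻¹ gives P = N⁻¹C.
det N = -2, so N⁻¹ = [[-1/2, -1/2, -7/2], [3/2, 5/2, 29/2], [0, 0, 1]].
P = N⁻¹C = [[-1/2, -1/2, -7/2], [3/2, 5/2, 29/2], [0, 0, 1]] · [[26, 2], [-35, 24], [3, -4]] = [[-6, 1], [-5, 5], [3, -4]].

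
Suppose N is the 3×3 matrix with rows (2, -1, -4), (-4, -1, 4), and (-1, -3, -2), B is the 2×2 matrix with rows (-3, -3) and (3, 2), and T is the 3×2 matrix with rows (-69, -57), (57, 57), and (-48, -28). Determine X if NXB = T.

X = [[1, 2], [3, 4], [-3, 3]]

Isolating X: multiply by N⁻¹ from the left and B⁻¹ from the right, so X = N⁻¹TB⁻¹.
N has determinant -4; N⁻¹ = [[-7/2, -5/2, 2], [3, 2, -2], [-11/4, -7/4, 3/2]].
det B = 3, so B⁻¹ = [[2/3, 1], [-1, -1]].
N⁻¹T = [[3, 1], [3, -1], [18, 15]].
X = (N⁻¹T)B⁻¹ = [[1, 2], [3, 4], [-3, 3]].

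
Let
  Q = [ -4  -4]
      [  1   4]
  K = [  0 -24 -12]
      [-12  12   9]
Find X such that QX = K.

Q is on the left of X, so left-multiply by Q⁻¹: X = Q⁻¹K.
Q has determinant -12; Q⁻¹ = [[-1/3, -1/3], [1/12, 1/3]].
X = Q⁻¹K = [[-1/3, -1/3], [1/12, 1/3]] · [[0, -24, -12], [-12, 12, 9]] = [[4, 4, 1], [-4, 2, 2]].

X = [[4, 4, 1], [-4, 2, 2]]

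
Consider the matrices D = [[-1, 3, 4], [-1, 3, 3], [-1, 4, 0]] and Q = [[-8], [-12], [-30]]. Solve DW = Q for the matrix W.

W = [[6], [-6], [4]]

D is on the left of W, so left-multiply by D⁻¹: W = D⁻¹Q.
det D = -1; the adjugate gives D⁻¹ = [[12, -16, 3], [3, -4, 1], [1, -1, 0]].
W = D⁻¹Q = [[12, -16, 3], [3, -4, 1], [1, -1, 0]] · [[-8], [-12], [-30]] = [[6], [-6], [4]].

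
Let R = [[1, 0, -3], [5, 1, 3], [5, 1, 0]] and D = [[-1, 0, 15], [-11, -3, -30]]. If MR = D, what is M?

R is on the right of M, so right-multiply by R⁻¹: M = DR⁻¹.
det R = -3, so R⁻¹ = [[1, 1, -1], [-5, -5, 6], [0, 1/3, -1/3]].
M = DR⁻¹ = [[-1, 0, 15], [-11, -3, -30]] · [[1, 1, -1], [-5, -5, 6], [0, 1/3, -1/3]] = [[-1, 4, -4], [4, -6, 3]].

M = [[-1, 4, -4], [4, -6, 3]]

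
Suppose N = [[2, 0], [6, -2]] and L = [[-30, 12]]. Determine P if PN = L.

P = [[3, -6]]

Since N sits to the right of P, P = LN⁻¹.
det N = -4, so N⁻¹ = [[1/2, 0], [3/2, -1/2]].
P = LN⁻¹ = [[-30, 12]] · [[1/2, 0], [3/2, -1/2]] = [[3, -6]].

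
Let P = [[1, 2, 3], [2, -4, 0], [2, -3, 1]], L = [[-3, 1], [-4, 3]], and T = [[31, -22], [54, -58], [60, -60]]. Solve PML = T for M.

Left-multiply by P⁻¹ and right-multiply by L⁻¹: M = P⁻¹TL⁻¹.
P has determinant -2; P⁻¹ = [[2, 11/2, -6], [1, 5/2, -3], [-1, -7/2, 4]].
det L = -5, so L⁻¹ = [[-3/5, 1/5], [-4/5, 3/5]].
P⁻¹T = [[-1, -3], [-14, 13], [20, -15]].
M = (P⁻¹T)L⁻¹ = [[3, -2], [-2, 5], [0, -5]].

M = [[3, -2], [-2, 5], [0, -5]]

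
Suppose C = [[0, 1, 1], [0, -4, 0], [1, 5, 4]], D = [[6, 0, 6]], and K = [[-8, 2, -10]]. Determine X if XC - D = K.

X = [[4, -2, -2]]

XC = K + D = [[-2, 2, -4]].
Right-multiplying both sides by C⁻¹ gives X = (K + D)C⁻¹.
C has determinant 4; C⁻¹ = [[-4, 1/4, 1], [0, -1/4, 0], [1, 1/4, 0]].
X = (K + D)C⁻¹ = [[4, -2, -2]].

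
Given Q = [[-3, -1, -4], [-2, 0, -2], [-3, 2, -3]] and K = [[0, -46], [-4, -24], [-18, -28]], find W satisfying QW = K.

Left-multiplying both sides by Q⁻¹ gives W = Q⁻¹K.
det Q = 4; the adjugate gives Q⁻¹ = [[1, -11/4, 1/2], [0, -3/4, 1/2], [-1, 9/4, -1/2]].
W = Q⁻¹K = [[1, -11/4, 1/2], [0, -3/4, 1/2], [-1, 9/4, -1/2]] · [[0, -46], [-4, -24], [-18, -28]] = [[2, 6], [-6, 4], [0, 6]].

W = [[2, 6], [-6, 4], [0, 6]]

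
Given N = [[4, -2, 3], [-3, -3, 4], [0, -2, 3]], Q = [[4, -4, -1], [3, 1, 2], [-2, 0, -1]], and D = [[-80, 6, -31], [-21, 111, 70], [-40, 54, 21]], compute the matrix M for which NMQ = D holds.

M = N⁻¹DQ⁻¹ (apply N⁻¹ on the left and Q⁻¹ on the right).
det N = -4, so N⁻¹ = [[1/4, 0, -1/4], [-9/4, -3, 25/4], [-3/2, -2, 9/2]].
det Q = -2; the adjugate gives Q⁻¹ = [[1/2, 2, 7/2], [1/2, 3, 11/2], [-1, -4, -8]].
N⁻¹D = [[-10, -12, -13], [-7, -9, -9], [-18, 12, 1]].
M = (N⁻¹D)Q⁻¹ = [[2, -4, 3], [1, -5, -2], [-4, -4, -5]].

M = [[2, -4, 3], [1, -5, -2], [-4, -4, -5]]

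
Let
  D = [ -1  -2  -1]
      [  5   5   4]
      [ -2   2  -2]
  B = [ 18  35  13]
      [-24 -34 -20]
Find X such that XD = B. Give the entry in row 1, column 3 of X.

Since D sits to the right of X, X = BD⁻¹.
det D = -6; the adjugate gives D⁻¹ = [[3, 1, 1/2], [-1/3, 0, 1/6], [-10/3, -1, -5/6]].
X = BD⁻¹ = [[18, 35, 13], [-24, -34, -20]] · [[3, 1, 1/2], [-1/3, 0, 1/6], [-10/3, -1, -5/6]] = [[-1, 5, 4], [6, -4, -1]].

4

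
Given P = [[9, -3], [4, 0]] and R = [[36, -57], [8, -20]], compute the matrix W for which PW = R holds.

W = [[2, -5], [-6, 4]]

Left-multiplying both sides by P⁻¹ gives W = P⁻¹R.
P has determinant 12; P⁻¹ = [[0, 1/4], [-1/3, 3/4]].
W = P⁻¹R = [[0, 1/4], [-1/3, 3/4]] · [[36, -57], [8, -20]] = [[2, -5], [-6, 4]].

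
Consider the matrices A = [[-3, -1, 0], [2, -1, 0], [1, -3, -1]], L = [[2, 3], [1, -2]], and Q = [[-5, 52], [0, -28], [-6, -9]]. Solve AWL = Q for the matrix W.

W = [[-2, 5], [0, 2], [1, -1]]

Left-multiply by A⁻¹ and right-multiply by L⁻¹: W = A⁻¹QL⁻¹.
det A = -5; the adjugate gives A⁻¹ = [[-1/5, 1/5, 0], [-2/5, -3/5, 0], [1, 2, -1]].
L has determinant -7; L⁻¹ = [[2/7, 3/7], [1/7, -2/7]].
A⁻¹Q = [[1, -16], [2, -4], [1, 5]].
W = (A⁻¹Q)L⁻¹ = [[-2, 5], [0, 2], [1, -1]].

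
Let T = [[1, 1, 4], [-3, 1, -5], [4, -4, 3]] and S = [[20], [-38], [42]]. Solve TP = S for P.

T is on the left of P, so left-multiply by T⁻¹: P = T⁻¹S.
T has determinant 4; T⁻¹ = [[-17/4, -19/4, -9/4], [-11/4, -13/4, -7/4], [2, 2, 1]].
P = T⁻¹S = [[-17/4, -19/4, -9/4], [-11/4, -13/4, -7/4], [2, 2, 1]] · [[20], [-38], [42]] = [[1], [-5], [6]].

P = [[1], [-5], [6]]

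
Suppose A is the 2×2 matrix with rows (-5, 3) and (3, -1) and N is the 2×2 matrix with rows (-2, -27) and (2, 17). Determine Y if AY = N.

Y = [[1, 6], [1, 1]]

A is on the left of Y, so left-multiply by A⁻¹: Y = A⁻¹N.
det A = -4; the adjugate gives A⁻¹ = [[1/4, 3/4], [3/4, 5/4]].
Y = A⁻¹N = [[1/4, 3/4], [3/4, 5/4]] · [[-2, -27], [2, 17]] = [[1, 6], [1, 1]].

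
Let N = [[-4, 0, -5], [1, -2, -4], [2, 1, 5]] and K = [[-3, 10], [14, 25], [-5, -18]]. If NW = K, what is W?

Since N multiplies W on the left, W = N⁻¹K.
det N = -1; the adjugate gives N⁻¹ = [[6, 5, 10], [13, 10, 21], [-5, -4, -8]].
W = N⁻¹K = [[6, 5, 10], [13, 10, 21], [-5, -4, -8]] · [[-3, 10], [14, 25], [-5, -18]] = [[2, 5], [-4, 2], [-1, -6]].

W = [[2, 5], [-4, 2], [-1, -6]]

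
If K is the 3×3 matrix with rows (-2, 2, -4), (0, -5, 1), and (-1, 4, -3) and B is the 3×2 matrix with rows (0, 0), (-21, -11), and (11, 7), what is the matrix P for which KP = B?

K is on the left of P, so left-multiply by K⁻¹: P = K⁻¹B.
det K = -4; the adjugate gives K⁻¹ = [[-11/4, 5/2, 9/2], [1/4, -1/2, -1/2], [5/4, -3/2, -5/2]].
P = K⁻¹B = [[-11/4, 5/2, 9/2], [1/4, -1/2, -1/2], [5/4, -3/2, -5/2]] · [[0, 0], [-21, -11], [11, 7]] = [[-3, 4], [5, 2], [4, -1]].

P = [[-3, 4], [5, 2], [4, -1]]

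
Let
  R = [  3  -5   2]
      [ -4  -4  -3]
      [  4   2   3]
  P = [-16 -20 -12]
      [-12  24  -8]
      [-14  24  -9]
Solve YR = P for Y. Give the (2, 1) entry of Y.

Right-multiplying both sides by R⁻¹ gives Y = PR⁻¹.
det R = -2, so R⁻¹ = [[3, -19/2, -23/2], [0, -1/2, -1/2], [-4, 13, 16]].
Y = PR⁻¹ = [[-16, -20, -12], [-12, 24, -8], [-14, 24, -9]] · [[3, -19/2, -23/2], [0, -1/2, -1/2], [-4, 13, 16]] = [[0, 6, 2], [-4, -2, -2], [-6, 4, 5]].

-4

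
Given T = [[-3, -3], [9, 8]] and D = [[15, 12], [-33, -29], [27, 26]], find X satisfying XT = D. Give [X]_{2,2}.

Right-multiplying both sides by T⁻¹ gives X = DT⁻¹.
T has determinant 3; T⁻¹ = [[8/3, 1], [-3, -1]].
X = DT⁻¹ = [[15, 12], [-33, -29], [27, 26]] · [[8/3, 1], [-3, -1]] = [[4, 3], [-1, -4], [-6, 1]].

-4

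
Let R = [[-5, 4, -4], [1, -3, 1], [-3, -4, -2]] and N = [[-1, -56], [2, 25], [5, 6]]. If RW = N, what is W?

Left-multiplying both sides by R⁻¹ gives W = R⁻¹N.
det R = -2, so R⁻¹ = [[-5, -12, 4], [1/2, 1, -1/2], [13/2, 16, -11/2]].
W = R⁻¹N = [[-5, -12, 4], [1/2, 1, -1/2], [13/2, 16, -11/2]] · [[-1, -56], [2, 25], [5, 6]] = [[1, 4], [-1, -6], [-2, 3]].

W = [[1, 4], [-1, -6], [-2, 3]]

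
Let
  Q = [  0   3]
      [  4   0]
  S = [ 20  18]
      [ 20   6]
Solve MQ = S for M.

Right-multiplying both sides by Q⁻¹ gives M = SQ⁻¹.
det Q = -12; the adjugate gives Q⁻¹ = [[0, 1/4], [1/3, 0]].
M = SQ⁻¹ = [[20, 18], [20, 6]] · [[0, 1/4], [1/3, 0]] = [[6, 5], [2, 5]].

M = [[6, 5], [2, 5]]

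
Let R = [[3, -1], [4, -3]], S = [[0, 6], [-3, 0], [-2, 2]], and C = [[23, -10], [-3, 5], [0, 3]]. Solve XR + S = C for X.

X = [[1, 5], [4, -3], [2, -1]]

XR = C − S = [[23, -16], [0, 5], [2, 1]].
Since R sits to the right of X, X = (C − S)R⁻¹.
R has determinant -5; R⁻¹ = [[3/5, -1/5], [4/5, -3/5]].
X = (C − S)R⁻¹ = [[1, 5], [4, -3], [2, -1]].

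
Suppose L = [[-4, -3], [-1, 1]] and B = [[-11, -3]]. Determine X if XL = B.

Since L sits to the right of X, X = BL⁻¹.
L has determinant -7; L⁻¹ = [[-1/7, -3/7], [-1/7, 4/7]].
X = BL⁻¹ = [[-11, -3]] · [[-1/7, -3/7], [-1/7, 4/7]] = [[2, 3]].

X = [[2, 3]]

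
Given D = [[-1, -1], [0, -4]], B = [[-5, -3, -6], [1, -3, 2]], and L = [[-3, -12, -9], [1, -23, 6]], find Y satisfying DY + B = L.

DY = L − B = [[2, -9, -3], [0, -20, 4]].
D is on the left of Y, so left-multiply by D⁻¹: Y = D⁻¹(L − B).
det D = 4, so D⁻¹ = [[-1, 1/4], [0, -1/4]].
Y = D⁻¹(L − B) = [[-2, 4, 4], [0, 5, -1]].

Y = [[-2, 4, 4], [0, 5, -1]]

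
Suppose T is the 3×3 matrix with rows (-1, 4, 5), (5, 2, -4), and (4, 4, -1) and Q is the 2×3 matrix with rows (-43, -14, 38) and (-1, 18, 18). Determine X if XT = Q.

X = [[4, -3, -6], [2, -3, 4]]

Right-multiplying both sides by T⁻¹ gives X = QT⁻¹.
T has determinant 2; T⁻¹ = [[7, 12, -13], [-11/2, -19/2, 21/2], [6, 10, -11]].
X = QT⁻¹ = [[-43, -14, 38], [-1, 18, 18]] · [[7, 12, -13], [-11/2, -19/2, 21/2], [6, 10, -11]] = [[4, -3, -6], [2, -3, 4]].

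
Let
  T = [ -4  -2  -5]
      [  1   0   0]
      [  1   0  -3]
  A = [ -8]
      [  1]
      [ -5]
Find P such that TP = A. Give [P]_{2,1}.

T is on the left of P, so left-multiply by T⁻¹: P = T⁻¹A.
det T = -6; the adjugate gives T⁻¹ = [[0, 1, 0], [-1/2, -17/6, 5/6], [0, 1/3, -1/3]].
P = T⁻¹A = [[0, 1, 0], [-1/2, -17/6, 5/6], [0, 1/3, -1/3]] · [[-8], [1], [-5]] = [[1], [-3], [2]].

-3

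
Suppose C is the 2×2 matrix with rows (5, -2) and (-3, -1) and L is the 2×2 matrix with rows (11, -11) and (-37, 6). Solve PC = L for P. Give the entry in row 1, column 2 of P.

Right-multiplying both sides by C⁻¹ gives P = LC⁻¹.
C has determinant -11; C⁻¹ = [[1/11, -2/11], [-3/11, -5/11]].
P = LC⁻¹ = [[11, -11], [-37, 6]] · [[1/11, -2/11], [-3/11, -5/11]] = [[4, 3], [-5, 4]].

3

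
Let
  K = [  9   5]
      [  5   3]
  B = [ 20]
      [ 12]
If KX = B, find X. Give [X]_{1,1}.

K is on the left of X, so left-multiply by K⁻¹: X = K⁻¹B.
det K = 2, so K⁻¹ = [[3/2, -5/2], [-5/2, 9/2]].
X = K⁻¹B = [[3/2, -5/2], [-5/2, 9/2]] · [[20], [12]] = [[0], [4]].

0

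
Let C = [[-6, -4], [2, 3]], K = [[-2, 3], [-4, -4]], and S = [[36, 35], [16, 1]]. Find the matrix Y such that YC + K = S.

YC = S − K = [[38, 32], [20, 5]].
C is on the right of Y, so right-multiply by C⁻¹: Y = (S − K)C⁻¹.
det C = -10, so C⁻¹ = [[-3/10, -2/5], [1/5, 3/5]].
Y = (S − K)C⁻¹ = [[-5, 4], [-5, -5]].

Y = [[-5, 4], [-5, -5]]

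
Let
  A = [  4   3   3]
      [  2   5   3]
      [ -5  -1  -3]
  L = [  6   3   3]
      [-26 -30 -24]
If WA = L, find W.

Right-multiplying both sides by A⁻¹ gives W = LA⁻¹.
det A = -6, so A⁻¹ = [[2, -1, 1], [3/2, -1/2, 1], [-23/6, 11/6, -7/3]].
W = LA⁻¹ = [[6, 3, 3], [-26, -30, -24]] · [[2, -1, 1], [3/2, -1/2, 1], [-23/6, 11/6, -7/3]] = [[5, -2, 2], [-5, -3, 0]].

W = [[5, -2, 2], [-5, -3, 0]]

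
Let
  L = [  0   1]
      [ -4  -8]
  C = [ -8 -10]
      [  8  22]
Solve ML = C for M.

M = [[6, 2], [6, -2]]

Since L sits to the right of M, M = CL⁻¹.
L has determinant 4; L⁻¹ = [[-2, -1/4], [1, 0]].
M = CL⁻¹ = [[-8, -10], [8, 22]] · [[-2, -1/4], [1, 0]] = [[6, 2], [6, -2]].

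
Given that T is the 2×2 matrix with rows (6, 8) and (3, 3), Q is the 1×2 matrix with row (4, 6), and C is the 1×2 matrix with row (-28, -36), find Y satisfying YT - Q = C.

YT = C + Q = [[-24, -30]].
T is on the right of Y, so right-multiply by T⁻¹: Y = (C + Q)T⁻¹.
T has determinant -6; T⁻¹ = [[-1/2, 4/3], [1/2, -1]].
Y = (C + Q)T⁻¹ = [[-3, -2]].

Y = [[-3, -2]]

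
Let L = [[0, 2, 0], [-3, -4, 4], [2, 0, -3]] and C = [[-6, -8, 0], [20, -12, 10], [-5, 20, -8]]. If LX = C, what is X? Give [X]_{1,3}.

Since L multiplies X on the left, X = L⁻¹C.
L has determinant -2; L⁻¹ = [[-6, -3, -4], [1/2, 0, 0], [-4, -2, -3]].
X = L⁻¹C = [[-6, -3, -4], [1/2, 0, 0], [-4, -2, -3]] · [[-6, -8, 0], [20, -12, 10], [-5, 20, -8]] = [[-4, 4, 2], [-3, -4, 0], [-1, -4, 4]].

2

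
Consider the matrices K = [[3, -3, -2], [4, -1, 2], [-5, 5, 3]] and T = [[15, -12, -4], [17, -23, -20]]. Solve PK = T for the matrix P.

P = [[-3, 1, -4], [5, -2, -2]]

K is on the right of P, so right-multiply by K⁻¹: P = TK⁻¹.
det K = -3, so K⁻¹ = [[13/3, 1/3, 8/3], [22/3, 1/3, 14/3], [-5, 0, -3]].
P = TK⁻¹ = [[15, -12, -4], [17, -23, -20]] · [[13/3, 1/3, 8/3], [22/3, 1/3, 14/3], [-5, 0, -3]] = [[-3, 1, -4], [5, -2, -2]].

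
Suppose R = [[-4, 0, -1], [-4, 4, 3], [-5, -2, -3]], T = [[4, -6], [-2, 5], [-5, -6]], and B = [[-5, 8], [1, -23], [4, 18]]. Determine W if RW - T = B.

W = [[0, 0], [-1, -3], [1, -2]]

RW = B + T = [[-1, 2], [-1, -18], [-1, 12]].
Since R multiplies W on the left, W = R⁻¹(B + T).
R has determinant -4; R⁻¹ = [[3/2, -1/2, -1], [27/4, -7/4, -4], [-7, 2, 4]].
W = R⁻¹(B + T) = [[0, 0], [-1, -3], [1, -2]].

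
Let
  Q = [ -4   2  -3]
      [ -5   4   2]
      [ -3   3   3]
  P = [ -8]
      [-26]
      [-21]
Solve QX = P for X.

X = [[2], [-3], [-2]]

Since Q multiplies X on the left, X = Q⁻¹P.
Q has determinant 3; Q⁻¹ = [[2, -5, 16/3], [3, -7, 23/3], [-1, 2, -2]].
X = Q⁻¹P = [[2, -5, 16/3], [3, -7, 23/3], [-1, 2, -2]] · [[-8], [-26], [-21]] = [[2], [-3], [-2]].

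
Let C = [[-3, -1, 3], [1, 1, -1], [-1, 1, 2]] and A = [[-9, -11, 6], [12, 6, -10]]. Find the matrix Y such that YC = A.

Right-multiplying both sides by C⁻¹ gives Y = AC⁻¹.
det C = -2, so C⁻¹ = [[-3/2, -5/2, 1], [1/2, 3/2, 0], [-1, -2, 1]].
Y = AC⁻¹ = [[-9, -11, 6], [12, 6, -10]] · [[-3/2, -5/2, 1], [1/2, 3/2, 0], [-1, -2, 1]] = [[2, -6, -3], [-5, -1, 2]].

Y = [[2, -6, -3], [-5, -1, 2]]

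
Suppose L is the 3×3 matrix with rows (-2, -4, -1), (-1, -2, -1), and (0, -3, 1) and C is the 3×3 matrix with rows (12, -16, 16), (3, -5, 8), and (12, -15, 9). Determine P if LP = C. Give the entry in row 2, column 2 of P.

L is on the left of P, so left-multiply by L⁻¹: P = L⁻¹C.
L has determinant 3; L⁻¹ = [[-5/3, 7/3, 2/3], [1/3, -2/3, -1/3], [1, -2, 0]].
P = L⁻¹C = [[-5/3, 7/3, 2/3], [1/3, -2/3, -1/3], [1, -2, 0]] · [[12, -16, 16], [3, -5, 8], [12, -15, 9]] = [[-5, 5, -2], [-2, 3, -3], [6, -6, 0]].

3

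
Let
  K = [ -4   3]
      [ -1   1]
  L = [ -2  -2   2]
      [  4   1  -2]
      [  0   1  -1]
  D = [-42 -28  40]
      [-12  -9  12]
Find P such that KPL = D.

P = K⁻¹DL⁻¹ (apply K⁻¹ on the left and L⁻¹ on the right).
det K = -1, so K⁻¹ = [[-1, 3], [-1, 4]].
det L = -2, so L⁻¹ = [[-1/2, 0, -1], [-2, -1, -2], [-2, -1, -3]].
K⁻¹D = [[6, 1, -4], [-6, -8, 8]].
P = (K⁻¹D)L⁻¹ = [[3, 3, 4], [3, 0, -2]].

P = [[3, 3, 4], [3, 0, -2]]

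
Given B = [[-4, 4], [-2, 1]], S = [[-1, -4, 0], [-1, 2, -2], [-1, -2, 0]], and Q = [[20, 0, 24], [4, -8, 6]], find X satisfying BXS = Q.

X = [[-3, 0, 2], [-4, -3, 1]]

X = B⁻¹QS⁻¹ (apply B⁻¹ on the left and S⁻¹ on the right).
B has determinant 4; B⁻¹ = [[1/4, -1], [1/2, -1]].
det S = -4, so S⁻¹ = [[1, 0, -2], [-1/2, 0, 1/2], [-1, -1/2, 3/2]].
B⁻¹Q = [[1, 8, 0], [6, 8, 6]].
X = (B⁻¹Q)S⁻¹ = [[-3, 0, 2], [-4, -3, 1]].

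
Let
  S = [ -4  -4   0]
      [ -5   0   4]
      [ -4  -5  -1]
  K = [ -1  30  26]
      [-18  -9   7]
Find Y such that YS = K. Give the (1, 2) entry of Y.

5

S is on the right of Y, so right-multiply by S⁻¹: Y = KS⁻¹.
det S = 4; the adjugate gives S⁻¹ = [[5, -1, -4], [-21/4, 1, 4], [25/4, -1, -5]].
Y = KS⁻¹ = [[-1, 30, 26], [-18, -9, 7]] · [[5, -1, -4], [-21/4, 1, 4], [25/4, -1, -5]] = [[0, 5, -6], [1, 2, 1]].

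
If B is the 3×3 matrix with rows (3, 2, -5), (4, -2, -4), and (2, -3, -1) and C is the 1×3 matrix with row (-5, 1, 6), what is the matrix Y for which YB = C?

Since B sits to the right of Y, Y = CB⁻¹.
det B = 2, so B⁻¹ = [[-5, 17/2, -9], [-2, 7/2, -4], [-4, 13/2, -7]].
Y = CB⁻¹ = [[-5, 1, 6]] · [[-5, 17/2, -9], [-2, 7/2, -4], [-4, 13/2, -7]] = [[-1, 0, -1]].

Y = [[-1, 0, -1]]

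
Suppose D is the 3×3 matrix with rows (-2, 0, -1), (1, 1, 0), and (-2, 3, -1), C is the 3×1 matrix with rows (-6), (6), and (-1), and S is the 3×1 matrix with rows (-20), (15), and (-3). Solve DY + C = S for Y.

Y = [[5], [4], [4]]

DY = S − C = [[-14], [9], [-2]].
Left-multiplying both sides by D⁻¹ gives Y = D⁻¹(S − C).
det D = -3; the adjugate gives D⁻¹ = [[1/3, 1, -1/3], [-1/3, 0, 1/3], [-5/3, -2, 2/3]].
Y = D⁻¹(S − C) = [[5], [4], [4]].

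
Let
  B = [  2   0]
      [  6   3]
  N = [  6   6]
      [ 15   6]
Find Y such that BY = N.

Y = [[3, 3], [-1, -4]]

Left-multiplying both sides by B⁻¹ gives Y = B⁻¹N.
B has determinant 6; B⁻¹ = [[1/2, 0], [-1, 1/3]].
Y = B⁻¹N = [[1/2, 0], [-1, 1/3]] · [[6, 6], [15, 6]] = [[3, 3], [-1, -4]].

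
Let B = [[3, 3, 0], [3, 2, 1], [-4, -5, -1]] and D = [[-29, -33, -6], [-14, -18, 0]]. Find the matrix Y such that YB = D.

Right-multiplying both sides by B⁻¹ gives Y = DB⁻¹.
B has determinant 6; B⁻¹ = [[1/2, 1/2, 1/2], [-1/6, -1/2, -1/2], [-7/6, 1/2, -1/2]].
Y = DB⁻¹ = [[-29, -33, -6], [-14, -18, 0]] · [[1/2, 1/2, 1/2], [-1/6, -1/2, -1/2], [-7/6, 1/2, -1/2]] = [[-2, -1, 5], [-4, 2, 2]].

Y = [[-2, -1, 5], [-4, 2, 2]]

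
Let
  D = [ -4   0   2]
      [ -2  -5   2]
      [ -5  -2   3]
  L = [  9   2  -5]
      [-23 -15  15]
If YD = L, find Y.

Since D sits to the right of Y, Y = LD⁻¹.
det D = 2, so D⁻¹ = [[-11/2, -2, 5], [-2, -1, 2], [-21/2, -4, 10]].
Y = LD⁻¹ = [[9, 2, -5], [-23, -15, 15]] · [[-11/2, -2, 5], [-2, -1, 2], [-21/2, -4, 10]] = [[-1, 0, -1], [-1, 1, 5]].

Y = [[-1, 0, -1], [-1, 1, 5]]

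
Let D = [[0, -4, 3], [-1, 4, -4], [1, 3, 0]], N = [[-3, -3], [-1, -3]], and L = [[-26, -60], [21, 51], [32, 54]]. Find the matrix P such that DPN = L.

P = [[2, -5], [-3, -2], [-3, 3]]

Left-multiply by D⁻¹ and right-multiply by N⁻¹: P = D⁻¹LN⁻¹.
D has determinant -5; D⁻¹ = [[-12/5, -9/5, -4/5], [4/5, 3/5, 3/5], [7/5, 4/5, 4/5]].
det N = 6; the adjugate gives N⁻¹ = [[-1/2, 1/2], [1/6, -1/2]].
D⁻¹L = [[-1, 9], [11, 15], [6, 0]].
P = (D⁻¹L)N⁻¹ = [[2, -5], [-3, -2], [-3, 3]].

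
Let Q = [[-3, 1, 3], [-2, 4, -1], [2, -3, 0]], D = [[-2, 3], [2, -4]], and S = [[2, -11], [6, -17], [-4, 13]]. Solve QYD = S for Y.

Y = [[-1, -5], [1, -1], [1, -2]]

Left-multiply by Q⁻¹ and right-multiply by D⁻¹: Y = Q⁻¹SD⁻¹.
Q has determinant 1; Q⁻¹ = [[-3, -9, -13], [-2, -6, -9], [-2, -7, -10]].
D has determinant 2; D⁻¹ = [[-2, -3/2], [-1, -1]].
Q⁻¹S = [[-8, 17], [-4, 7], [-6, 11]].
Y = (Q⁻¹S)D⁻¹ = [[-1, -5], [1, -1], [1, -2]].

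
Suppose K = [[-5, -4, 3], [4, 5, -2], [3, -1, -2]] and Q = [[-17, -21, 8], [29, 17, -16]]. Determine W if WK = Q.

W = [[-2, -6, -1], [2, 6, 5]]

Since K sits to the right of W, W = QK⁻¹.
K has determinant -5; K⁻¹ = [[12/5, 11/5, 7/5], [-2/5, -1/5, -2/5], [19/5, 17/5, 9/5]].
W = QK⁻¹ = [[-17, -21, 8], [29, 17, -16]] · [[12/5, 11/5, 7/5], [-2/5, -1/5, -2/5], [19/5, 17/5, 9/5]] = [[-2, -6, -1], [2, 6, 5]].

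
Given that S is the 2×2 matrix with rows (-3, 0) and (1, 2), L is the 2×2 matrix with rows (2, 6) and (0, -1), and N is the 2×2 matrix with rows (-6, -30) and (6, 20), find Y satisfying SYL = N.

Isolating Y: multiply by S⁻¹ from the left and L⁻¹ from the right, so Y = S⁻¹NL⁻¹.
det S = -6; the adjugate gives S⁻¹ = [[-1/3, 0], [1/6, 1/2]].
det L = -2; the adjugate gives L⁻¹ = [[1/2, 3], [0, -1]].
S⁻¹N = [[2, 10], [2, 5]].
Y = (S⁻¹N)L⁻¹ = [[1, -4], [1, 1]].

Y = [[1, -4], [1, 1]]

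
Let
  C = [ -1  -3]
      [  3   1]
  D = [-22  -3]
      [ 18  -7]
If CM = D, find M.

Left-multiplying both sides by C⁻¹ gives M = C⁻¹D.
C has determinant 8; C⁻¹ = [[1/8, 3/8], [-3/8, -1/8]].
M = C⁻¹D = [[1/8, 3/8], [-3/8, -1/8]] · [[-22, -3], [18, -7]] = [[4, -3], [6, 2]].

M = [[4, -3], [6, 2]]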